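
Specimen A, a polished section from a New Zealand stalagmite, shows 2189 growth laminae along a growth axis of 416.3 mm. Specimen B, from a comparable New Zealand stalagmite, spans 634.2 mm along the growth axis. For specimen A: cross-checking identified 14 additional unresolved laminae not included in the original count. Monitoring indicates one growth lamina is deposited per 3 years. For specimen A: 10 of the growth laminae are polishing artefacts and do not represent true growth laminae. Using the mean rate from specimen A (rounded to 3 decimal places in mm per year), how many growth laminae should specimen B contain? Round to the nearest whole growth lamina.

Specimen A: adjusted count: 2189 − 10 + 14 = 2193 growth laminae.
Specimen A: multiplying by 3 years per growth lamina: 2193 × 3 = 6579 years.
A: Mean rate = 416.3 mm / 6579 years ≈ 0.063 mm per year.
For B, 634.2 / 0.063 = 10066.67 years; at 3 years per growth lamina that is 10066.67 / 3 ≈ 3356 growth laminae.

3356 growth laminae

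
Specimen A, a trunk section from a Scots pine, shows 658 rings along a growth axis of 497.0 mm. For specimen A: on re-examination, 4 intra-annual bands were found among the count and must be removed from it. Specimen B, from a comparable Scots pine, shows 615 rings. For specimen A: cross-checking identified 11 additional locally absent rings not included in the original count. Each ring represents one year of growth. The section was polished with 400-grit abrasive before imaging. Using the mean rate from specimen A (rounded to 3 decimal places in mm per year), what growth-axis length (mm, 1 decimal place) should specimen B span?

459.4 mm

Specimen A: after corrections the count is 658 − 4 + 11 = 665 rings.
A: Extension rate ≈ 497.0 / 665 = 0.747 mm/year.
B's length ≈ 0.747 × 615 = 459.4 mm.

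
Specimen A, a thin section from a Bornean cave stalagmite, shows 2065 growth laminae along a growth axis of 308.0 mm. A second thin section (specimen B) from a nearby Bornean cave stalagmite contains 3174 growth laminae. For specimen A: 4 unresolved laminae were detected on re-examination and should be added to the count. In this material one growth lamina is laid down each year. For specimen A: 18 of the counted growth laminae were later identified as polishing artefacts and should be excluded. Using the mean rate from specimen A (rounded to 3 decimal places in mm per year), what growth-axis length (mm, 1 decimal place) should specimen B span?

Specimen A: true growth lamina count = 2065 − 18 + 4 = 2051.
A: Mean rate = 308.0 mm / 2051 years ≈ 0.150 mm/year.
B's length ≈ 0.150 × 3174 = 476.1 mm.

476.1 mm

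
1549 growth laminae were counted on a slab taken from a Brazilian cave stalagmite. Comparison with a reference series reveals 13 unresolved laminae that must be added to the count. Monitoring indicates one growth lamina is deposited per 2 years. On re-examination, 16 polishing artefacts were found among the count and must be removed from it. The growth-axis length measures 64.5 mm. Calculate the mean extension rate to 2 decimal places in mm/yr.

After corrections the count is 1549 − 16 + 13 = 1546 growth laminae.
Multiplying by 2 years per growth lamina: 1546 × 2 = 3092 years.
64.5 mm over 3092 years gives 64.5 / 3092 ≈ 0.02 mm/yr.

0.02 mm/yr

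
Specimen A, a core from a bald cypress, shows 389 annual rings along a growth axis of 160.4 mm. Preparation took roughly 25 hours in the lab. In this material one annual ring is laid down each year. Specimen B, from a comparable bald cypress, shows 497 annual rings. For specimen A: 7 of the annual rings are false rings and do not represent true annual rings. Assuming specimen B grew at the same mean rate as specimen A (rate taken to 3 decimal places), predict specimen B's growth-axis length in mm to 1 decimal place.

Specimen A: after corrections the count is 389 − 7 = 382 annual rings.
A: 160.4 mm over 382 years gives 160.4 / 382 ≈ 0.420 mm/year.
For B, 0.420 mm/year × 497 years = 208.7 mm.

208.7 mm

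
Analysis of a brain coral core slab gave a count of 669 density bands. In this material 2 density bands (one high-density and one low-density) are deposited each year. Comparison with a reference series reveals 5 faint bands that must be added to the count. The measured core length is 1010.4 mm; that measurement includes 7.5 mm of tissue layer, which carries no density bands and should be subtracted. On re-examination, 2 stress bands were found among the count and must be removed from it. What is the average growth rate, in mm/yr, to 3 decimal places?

True density band count = 669 − 2 + 5 = 672.
672 density bands at 2 per year is 672 / 2 = 336 years.
Removing the 7.5 mm offcut leaves 1010.4 − 7.5 = 1002.9 mm.
1002.9 mm over 336 years gives 1002.9 / 336 ≈ 2.985 mm/yr.

2.985 mm/yr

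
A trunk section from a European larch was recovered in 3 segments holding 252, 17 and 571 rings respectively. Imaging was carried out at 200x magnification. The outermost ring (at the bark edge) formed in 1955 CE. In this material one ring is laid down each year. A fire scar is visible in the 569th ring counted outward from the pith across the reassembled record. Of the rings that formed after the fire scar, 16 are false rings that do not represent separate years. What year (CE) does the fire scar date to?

Total rings = 252 + 17 + 571 = 840.
Between ring 569 and the bark edge there are 840 − 569 = 271 rings.
Removing the 16 false rings leaves 271 − 16 = 255 true rings beyond the fire scar.
1955 − 255 = 1700 CE.

1700 CE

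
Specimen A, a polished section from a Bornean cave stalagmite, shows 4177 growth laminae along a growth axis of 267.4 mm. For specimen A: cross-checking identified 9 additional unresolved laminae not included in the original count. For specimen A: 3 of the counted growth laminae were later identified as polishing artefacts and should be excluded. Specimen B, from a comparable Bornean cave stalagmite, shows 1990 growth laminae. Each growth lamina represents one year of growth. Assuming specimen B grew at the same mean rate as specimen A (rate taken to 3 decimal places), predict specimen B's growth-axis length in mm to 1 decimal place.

Specimen A: true growth lamina count = 4177 − 3 + 9 = 4183.
A: 267.4 mm over 4183 years gives 267.4 / 4183 ≈ 0.064 mm/yr.
Length of B = 0.064 × 1990 = 127.4 mm.

127.4 mm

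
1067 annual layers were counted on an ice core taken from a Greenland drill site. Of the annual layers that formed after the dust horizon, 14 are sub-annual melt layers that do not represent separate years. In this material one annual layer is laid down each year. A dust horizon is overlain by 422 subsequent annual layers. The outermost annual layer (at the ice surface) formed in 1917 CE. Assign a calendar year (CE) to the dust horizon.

There are 422 annual layers younger than the dust horizon.
Removing the 14 false annual layers leaves 422 − 14 = 408 true annual layers beyond the dust horizon.
Counting back 408 years from 1917 CE places the dust horizon in 1917 − 408 = 1509 CE.

1509 CE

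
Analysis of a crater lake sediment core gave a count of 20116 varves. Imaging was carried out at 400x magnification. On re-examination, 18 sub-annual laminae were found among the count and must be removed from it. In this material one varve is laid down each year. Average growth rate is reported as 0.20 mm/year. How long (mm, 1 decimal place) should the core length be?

4019.6 mm

Correcting the raw count gives 20116 − 18 = 20098 true varves.
Predicted length = 0.20 mm/year × 20098 years = 4019.6 mm.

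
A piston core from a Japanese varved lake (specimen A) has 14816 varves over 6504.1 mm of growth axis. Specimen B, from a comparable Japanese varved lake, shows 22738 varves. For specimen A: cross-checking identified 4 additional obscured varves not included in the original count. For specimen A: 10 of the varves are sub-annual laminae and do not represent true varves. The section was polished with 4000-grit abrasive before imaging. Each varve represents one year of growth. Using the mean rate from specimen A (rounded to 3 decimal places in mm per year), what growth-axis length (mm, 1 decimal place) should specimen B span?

Specimen A: correcting the raw count gives 14816 − 10 + 4 = 14810 true varves.
A: Mean rate = 6504.1 mm / 14810 years ≈ 0.439 mm per year.
B's length ≈ 0.439 × 22738 = 9982.0 mm.

9982.0 mm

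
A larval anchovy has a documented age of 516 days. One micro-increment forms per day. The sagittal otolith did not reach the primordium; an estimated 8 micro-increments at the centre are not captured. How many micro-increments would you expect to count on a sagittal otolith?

508 micro-increments

One micro-increment per day gives 516 micro-increments over 516 days.
Subtracting the 8 micro-increments not captured gives 516 − 8 = 508 micro-increments in the record.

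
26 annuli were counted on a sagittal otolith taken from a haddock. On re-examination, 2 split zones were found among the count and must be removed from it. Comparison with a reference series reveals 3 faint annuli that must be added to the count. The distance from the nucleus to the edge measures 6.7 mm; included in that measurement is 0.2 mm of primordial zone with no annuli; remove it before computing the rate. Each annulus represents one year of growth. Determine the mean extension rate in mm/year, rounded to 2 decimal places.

Correcting the raw count gives 26 − 2 + 3 = 27 true annuli.
Net length = 6.7 − 0.2 = 6.5 mm.
6.5 mm over 27 years gives 6.5 / 27 ≈ 0.24 mm/year.

0.24 mm/year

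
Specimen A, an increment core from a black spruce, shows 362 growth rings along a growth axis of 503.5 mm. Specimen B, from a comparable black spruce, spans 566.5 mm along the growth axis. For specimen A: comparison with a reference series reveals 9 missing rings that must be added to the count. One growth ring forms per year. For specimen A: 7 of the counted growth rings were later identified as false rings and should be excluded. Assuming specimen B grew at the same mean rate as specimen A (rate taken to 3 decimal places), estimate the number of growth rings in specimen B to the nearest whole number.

410 growth rings

Specimen A: correcting the raw count gives 362 − 7 + 9 = 364 true growth rings.
A: Extension rate ≈ 503.5 / 364 = 1.383 mm/year.
For B, 566.5 / 1.383 = 409.62 years ≈ 410 growth rings.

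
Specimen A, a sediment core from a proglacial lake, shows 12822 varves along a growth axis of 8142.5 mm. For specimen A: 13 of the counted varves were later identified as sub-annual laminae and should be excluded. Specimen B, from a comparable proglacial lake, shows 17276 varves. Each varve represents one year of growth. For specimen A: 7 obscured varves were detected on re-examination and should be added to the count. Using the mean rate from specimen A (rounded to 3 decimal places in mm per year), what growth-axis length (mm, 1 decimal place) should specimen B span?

10970.3 mm

Specimen A: true varve count = 12822 − 13 + 7 = 12816.
A: Extension rate ≈ 8142.5 / 12816 = 0.635 mm per year.
B's length ≈ 0.635 × 17276 = 10970.3 mm.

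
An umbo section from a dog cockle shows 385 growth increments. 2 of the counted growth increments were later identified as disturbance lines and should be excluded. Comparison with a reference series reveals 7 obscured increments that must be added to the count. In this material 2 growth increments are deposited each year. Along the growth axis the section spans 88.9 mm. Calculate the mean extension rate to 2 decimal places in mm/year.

0.46 mm/year

After corrections the count is 385 − 2 + 7 = 390 growth increments.
Dividing by 2 growth increments per year: 390 / 2 = 195 years.
Extension rate ≈ 88.9 / 195 = 0.46 mm/year.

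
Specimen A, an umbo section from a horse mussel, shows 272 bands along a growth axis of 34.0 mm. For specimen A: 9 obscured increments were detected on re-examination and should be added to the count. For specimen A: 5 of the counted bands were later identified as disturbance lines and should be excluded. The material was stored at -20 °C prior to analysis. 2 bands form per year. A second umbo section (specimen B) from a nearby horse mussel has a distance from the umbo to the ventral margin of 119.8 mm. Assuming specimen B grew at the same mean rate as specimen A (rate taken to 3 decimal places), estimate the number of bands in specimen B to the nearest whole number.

Specimen A: correcting the raw count gives 272 − 5 + 9 = 276 true bands.
Specimen A: 276 bands at 2 per year is 276 / 2 = 138 years.
A: Mean rate = 34.0 mm / 138 years ≈ 0.246 mm/yr.
For B, 119.8 / 0.246 = 486.99 years; at 2 bands per year that is 486.99 × 2 ≈ 974 bands.

974 bands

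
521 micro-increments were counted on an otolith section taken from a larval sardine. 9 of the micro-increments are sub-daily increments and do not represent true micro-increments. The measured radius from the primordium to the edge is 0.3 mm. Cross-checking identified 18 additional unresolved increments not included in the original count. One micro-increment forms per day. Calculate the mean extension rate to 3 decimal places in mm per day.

After corrections the count is 521 − 9 + 18 = 530 micro-increments.
Mean rate = 0.3 mm / 530 days ≈ 0.001 mm per day.

0.001 mm per day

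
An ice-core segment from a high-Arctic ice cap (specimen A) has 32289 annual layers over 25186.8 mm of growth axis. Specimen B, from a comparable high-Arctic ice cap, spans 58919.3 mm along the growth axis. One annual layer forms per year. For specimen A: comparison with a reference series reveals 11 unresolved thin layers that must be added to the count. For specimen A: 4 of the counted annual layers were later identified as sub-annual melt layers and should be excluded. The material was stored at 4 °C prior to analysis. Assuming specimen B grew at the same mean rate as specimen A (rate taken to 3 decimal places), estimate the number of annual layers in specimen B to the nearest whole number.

Specimen A: correcting the raw count gives 32289 − 4 + 11 = 32296 true annual layers.
A: Mean rate = 25186.8 mm / 32296 years ≈ 0.780 mm per year.
Specimen B: 58919.3 mm / 0.780 mm per year = 75537.56 years ≈ 75538 annual layers.

75538 annual layers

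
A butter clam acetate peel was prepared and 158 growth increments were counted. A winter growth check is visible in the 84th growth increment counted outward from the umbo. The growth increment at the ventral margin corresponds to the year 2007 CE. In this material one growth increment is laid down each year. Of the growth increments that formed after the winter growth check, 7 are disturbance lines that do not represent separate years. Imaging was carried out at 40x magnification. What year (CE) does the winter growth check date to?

Between growth increment 84 and the ventral margin there are 158 − 84 = 74 growth increments.
74 − 7 false = 67 true growth increments after the winter growth check.
The growth increment at the ventral margin is 2007 CE, so the winter growth check dates to 2007 − 67 = 1940 CE.

1940 CE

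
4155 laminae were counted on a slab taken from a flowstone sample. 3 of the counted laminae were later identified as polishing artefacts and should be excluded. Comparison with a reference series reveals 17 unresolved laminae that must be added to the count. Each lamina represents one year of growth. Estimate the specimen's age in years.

4169 years

Correcting the raw count gives 4155 − 3 + 17 = 4169 true laminae.
At one lamina per year, that is 4169 years.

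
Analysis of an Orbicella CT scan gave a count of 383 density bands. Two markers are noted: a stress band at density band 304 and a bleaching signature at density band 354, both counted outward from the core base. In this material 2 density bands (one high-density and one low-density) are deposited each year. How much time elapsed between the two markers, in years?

25 yr

354 − 304 = 50 density bands lie between the two events.
50 density bands at 2 per year is 50 / 2 = 25 years.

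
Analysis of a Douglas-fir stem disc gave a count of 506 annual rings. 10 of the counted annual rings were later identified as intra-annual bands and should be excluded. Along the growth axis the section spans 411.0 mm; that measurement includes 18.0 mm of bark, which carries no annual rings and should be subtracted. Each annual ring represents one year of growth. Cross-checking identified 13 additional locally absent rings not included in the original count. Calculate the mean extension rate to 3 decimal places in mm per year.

Adjusted count: 506 − 10 + 13 = 509 annual rings.
Removing the 18.0 mm offcut leaves 411.0 − 18.0 = 393.0 mm.
Extension rate ≈ 393.0 / 509 = 0.772 mm per year.

0.772 mm per year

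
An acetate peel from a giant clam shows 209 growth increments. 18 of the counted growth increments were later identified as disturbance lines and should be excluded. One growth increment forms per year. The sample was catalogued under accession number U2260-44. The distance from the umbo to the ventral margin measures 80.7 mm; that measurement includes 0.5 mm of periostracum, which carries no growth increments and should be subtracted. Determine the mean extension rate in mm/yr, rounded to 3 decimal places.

0.420 mm/yr

Correcting the raw count gives 209 − 18 = 191 true growth increments.
Net length = 80.7 − 0.5 = 80.2 mm.
Mean rate = 80.2 mm / 191 years ≈ 0.420 mm/yr.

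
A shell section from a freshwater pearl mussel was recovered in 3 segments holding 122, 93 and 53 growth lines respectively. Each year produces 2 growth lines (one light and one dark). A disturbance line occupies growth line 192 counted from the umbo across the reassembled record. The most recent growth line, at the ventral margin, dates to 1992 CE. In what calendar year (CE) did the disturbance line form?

1954 CE

Total growth lines = 122 + 93 + 53 = 268.
The disturbance line sits at growth line 192 from the umbo, so 268 − 192 = 76 growth lines formed after it.
Dividing by 2 growth lines per year: 76 / 2 = 38 years.
The growth line at the ventral margin is 1992 CE, so the disturbance line dates to 1992 − 38 = 1954 CE.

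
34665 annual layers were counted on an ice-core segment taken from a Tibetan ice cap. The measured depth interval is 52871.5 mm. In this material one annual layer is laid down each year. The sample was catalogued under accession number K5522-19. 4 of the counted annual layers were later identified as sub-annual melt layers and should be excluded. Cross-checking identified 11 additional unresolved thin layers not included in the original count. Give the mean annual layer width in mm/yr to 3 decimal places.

1.525 mm/yr

True annual layer count = 34665 − 4 + 11 = 34672.
Mean rate = 52871.5 mm / 34672 years ≈ 1.525 mm/yr.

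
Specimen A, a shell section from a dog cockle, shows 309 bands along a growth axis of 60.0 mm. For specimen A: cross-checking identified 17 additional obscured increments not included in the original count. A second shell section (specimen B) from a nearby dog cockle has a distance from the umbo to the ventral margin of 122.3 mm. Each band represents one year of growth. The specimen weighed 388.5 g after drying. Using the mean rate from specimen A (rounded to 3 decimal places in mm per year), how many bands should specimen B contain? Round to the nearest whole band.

665 bands

Specimen A: after corrections the count is 309 + 17 = 326 bands.
A: Extension rate ≈ 60.0 / 326 = 0.184 mm/yr.
B spans 122.3 / 0.184 = 664.67 years ≈ 665 bands.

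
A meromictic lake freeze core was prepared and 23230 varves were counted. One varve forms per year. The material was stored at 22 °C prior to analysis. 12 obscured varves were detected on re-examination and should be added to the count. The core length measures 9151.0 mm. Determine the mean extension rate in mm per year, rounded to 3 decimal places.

Adjusted count: 23230 + 12 = 23242 varves.
9151.0 mm over 23242 years gives 9151.0 / 23242 ≈ 0.394 mm per year.

0.394 mm per year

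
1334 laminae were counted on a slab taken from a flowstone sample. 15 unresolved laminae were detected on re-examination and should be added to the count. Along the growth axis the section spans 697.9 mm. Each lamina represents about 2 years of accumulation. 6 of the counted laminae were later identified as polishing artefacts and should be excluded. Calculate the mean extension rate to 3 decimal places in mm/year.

0.260 mm/year

True lamina count = 1334 − 6 + 15 = 1343.
Multiplying by 2 years per lamina: 1343 × 2 = 2686 years.
Extension rate ≈ 697.9 / 2686 = 0.260 mm/year.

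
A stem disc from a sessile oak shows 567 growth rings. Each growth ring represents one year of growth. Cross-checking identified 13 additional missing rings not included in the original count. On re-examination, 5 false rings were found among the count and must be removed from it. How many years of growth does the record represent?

575 years

True growth ring count = 567 − 5 + 13 = 575.
At one growth ring per year, that is 575 years.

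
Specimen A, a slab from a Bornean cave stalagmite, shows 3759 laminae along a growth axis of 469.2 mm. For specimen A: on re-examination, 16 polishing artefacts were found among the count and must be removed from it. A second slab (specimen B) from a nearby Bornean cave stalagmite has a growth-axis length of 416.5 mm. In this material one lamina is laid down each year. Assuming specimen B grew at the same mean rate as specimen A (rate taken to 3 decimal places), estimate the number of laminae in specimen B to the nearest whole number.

Specimen A: after corrections the count is 3759 − 16 = 3743 laminae.
A: 469.2 mm over 3743 years gives 469.2 / 3743 ≈ 0.125 mm/year.
Specimen B: 416.5 mm / 0.125 mm per year = 3332.00 years ≈ 3332 laminae.

3332 laminae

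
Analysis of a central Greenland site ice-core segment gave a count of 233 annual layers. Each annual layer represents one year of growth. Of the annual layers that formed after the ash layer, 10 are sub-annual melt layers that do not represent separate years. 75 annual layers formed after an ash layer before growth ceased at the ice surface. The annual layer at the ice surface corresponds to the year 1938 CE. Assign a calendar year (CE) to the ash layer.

1873 CE

75 annual layers formed after the ash layer.
75 − 10 false = 65 true annual layers after the ash layer.
Counting back 65 years from 1938 CE places the ash layer in 1938 − 65 = 1873 CE.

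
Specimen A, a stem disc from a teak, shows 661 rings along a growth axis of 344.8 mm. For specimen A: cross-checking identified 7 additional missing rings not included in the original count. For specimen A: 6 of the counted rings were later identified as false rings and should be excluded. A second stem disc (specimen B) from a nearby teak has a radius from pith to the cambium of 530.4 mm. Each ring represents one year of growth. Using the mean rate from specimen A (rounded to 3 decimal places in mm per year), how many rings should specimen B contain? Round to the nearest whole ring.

Specimen A: correcting the raw count gives 661 − 6 + 7 = 662 true rings.
A: Extension rate ≈ 344.8 / 662 = 0.521 mm/year.
For B, 530.4 / 0.521 = 1018.04 years ≈ 1018 rings.

1018 rings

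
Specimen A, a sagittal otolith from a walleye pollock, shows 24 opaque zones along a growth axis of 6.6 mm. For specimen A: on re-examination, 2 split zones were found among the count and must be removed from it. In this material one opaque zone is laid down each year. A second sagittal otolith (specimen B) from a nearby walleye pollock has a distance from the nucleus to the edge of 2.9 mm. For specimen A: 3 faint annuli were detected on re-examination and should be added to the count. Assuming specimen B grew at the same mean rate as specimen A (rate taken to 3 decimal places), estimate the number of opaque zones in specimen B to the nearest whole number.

11 opaque zones

Specimen A: true opaque zone count = 24 − 2 + 3 = 25.
A: Mean rate = 6.6 mm / 25 years ≈ 0.264 mm/year.
B spans 2.9 / 0.264 = 10.98 years ≈ 11 opaque zones.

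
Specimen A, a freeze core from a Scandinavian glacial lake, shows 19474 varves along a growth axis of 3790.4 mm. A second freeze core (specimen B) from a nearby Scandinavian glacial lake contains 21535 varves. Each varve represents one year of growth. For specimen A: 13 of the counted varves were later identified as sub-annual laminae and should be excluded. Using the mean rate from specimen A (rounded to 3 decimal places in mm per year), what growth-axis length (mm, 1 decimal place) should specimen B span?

Specimen A: adjusted count: 19474 − 13 = 19461 varves.
A: 3790.4 mm over 19461 years gives 3790.4 / 19461 ≈ 0.195 mm/yr.
B's length ≈ 0.195 × 21535 = 4199.3 mm.

4199.3 mm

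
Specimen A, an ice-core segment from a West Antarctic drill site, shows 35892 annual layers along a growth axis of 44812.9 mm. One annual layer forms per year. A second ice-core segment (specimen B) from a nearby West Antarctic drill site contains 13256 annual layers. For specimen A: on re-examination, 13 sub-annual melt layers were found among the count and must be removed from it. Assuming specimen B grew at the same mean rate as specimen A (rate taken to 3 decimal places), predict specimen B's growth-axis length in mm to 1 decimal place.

16556.7 mm

Specimen A: true annual layer count = 35892 − 13 = 35879.
A: Mean rate = 44812.9 mm / 35879 years ≈ 1.249 mm/year.
Length of B = 1.249 × 13256 = 16556.7 mm.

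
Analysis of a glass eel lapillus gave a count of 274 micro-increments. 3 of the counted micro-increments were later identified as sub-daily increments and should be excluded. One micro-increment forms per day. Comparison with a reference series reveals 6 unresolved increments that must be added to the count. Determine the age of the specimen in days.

After corrections the count is 274 − 3 + 6 = 277 micro-increments.
With a one-to-one micro-increment periodicity this is 277 days.

277 d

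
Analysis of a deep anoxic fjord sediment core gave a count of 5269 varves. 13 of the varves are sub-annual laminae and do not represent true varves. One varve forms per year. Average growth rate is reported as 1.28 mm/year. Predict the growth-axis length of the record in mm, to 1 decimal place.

6727.7 mm

Correcting the raw count gives 5269 − 13 = 5256 true varves.
5256 years at 1.28 mm/year gives 1.28 × 5256 = 6727.7 mm.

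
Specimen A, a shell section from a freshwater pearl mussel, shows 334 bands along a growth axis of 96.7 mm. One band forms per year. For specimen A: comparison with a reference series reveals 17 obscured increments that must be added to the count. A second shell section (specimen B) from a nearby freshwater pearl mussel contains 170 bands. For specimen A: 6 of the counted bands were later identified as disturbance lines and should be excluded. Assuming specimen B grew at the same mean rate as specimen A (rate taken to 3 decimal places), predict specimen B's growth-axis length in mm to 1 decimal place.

47.6 mm

Specimen A: after corrections the count is 334 − 6 + 17 = 345 bands.
A: Extension rate ≈ 96.7 / 345 = 0.280 mm/yr.
For B, 0.280 mm/year × 170 years = 47.6 mm.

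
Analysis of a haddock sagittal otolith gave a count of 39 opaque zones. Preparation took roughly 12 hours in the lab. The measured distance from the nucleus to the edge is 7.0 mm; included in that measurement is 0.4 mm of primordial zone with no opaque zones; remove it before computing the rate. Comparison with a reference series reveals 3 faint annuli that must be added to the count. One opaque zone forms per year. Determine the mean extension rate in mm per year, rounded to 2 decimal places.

True opaque zone count = 39 + 3 = 42.
The growth record spans 7.0 − 0.4 = 6.6 mm.
Mean rate = 6.6 mm / 42 years ≈ 0.16 mm per year.

0.16 mm per year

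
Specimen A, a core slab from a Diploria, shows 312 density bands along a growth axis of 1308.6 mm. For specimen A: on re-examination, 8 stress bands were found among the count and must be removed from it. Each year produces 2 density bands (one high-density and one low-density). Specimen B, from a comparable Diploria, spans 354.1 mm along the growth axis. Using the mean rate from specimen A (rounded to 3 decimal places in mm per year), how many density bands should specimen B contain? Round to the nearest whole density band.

82 density bands

Specimen A: after corrections the count is 312 − 8 = 304 density bands.
Specimen A: dividing by 2 density bands per year: 304 / 2 = 152 years.
A: Extension rate ≈ 1308.6 / 152 = 8.609 mm per year.
B spans 354.1 / 8.609 = 41.13 years; at 2 density bands per year that is 41.13 × 2 ≈ 82 density bands.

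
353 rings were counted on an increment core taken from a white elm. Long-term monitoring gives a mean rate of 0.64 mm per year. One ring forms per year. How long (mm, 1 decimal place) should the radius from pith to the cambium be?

225.9 mm

353 years of growth are recorded.
Predicted length = 0.64 mm/year × 353 years = 225.9 mm.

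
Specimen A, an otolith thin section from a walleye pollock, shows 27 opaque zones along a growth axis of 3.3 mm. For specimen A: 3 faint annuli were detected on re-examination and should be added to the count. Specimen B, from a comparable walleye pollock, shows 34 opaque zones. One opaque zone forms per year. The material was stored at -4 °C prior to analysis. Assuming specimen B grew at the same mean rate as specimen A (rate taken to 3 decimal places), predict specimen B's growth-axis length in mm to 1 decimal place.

Specimen A: correcting the raw count gives 27 + 3 = 30 true opaque zones.
A: 3.3 mm over 30 years gives 3.3 / 30 ≈ 0.110 mm/year.
Length of B = 0.110 × 34 = 3.7 mm.

3.7 mm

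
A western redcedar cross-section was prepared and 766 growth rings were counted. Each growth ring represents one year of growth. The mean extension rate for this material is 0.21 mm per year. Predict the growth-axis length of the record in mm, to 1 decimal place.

The record spans 766 years at 0.21 mm per year.
Predicted length = 0.21 mm/year × 766 years = 160.9 mm.

160.9 mm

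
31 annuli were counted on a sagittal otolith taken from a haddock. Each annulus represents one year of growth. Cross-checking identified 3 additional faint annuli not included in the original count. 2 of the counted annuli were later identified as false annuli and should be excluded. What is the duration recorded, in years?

32 yr

After corrections the count is 31 − 2 + 3 = 32 annuli.
With a one-to-one annulus periodicity this is 32 years.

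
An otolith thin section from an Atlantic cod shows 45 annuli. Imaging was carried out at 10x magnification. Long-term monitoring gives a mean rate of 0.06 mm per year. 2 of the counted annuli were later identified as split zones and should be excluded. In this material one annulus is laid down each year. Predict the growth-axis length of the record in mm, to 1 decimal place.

2.6 mm

Adjusted count: 45 − 2 = 43 annuli.
43 years at 0.06 mm/year gives 0.06 × 43 = 2.6 mm.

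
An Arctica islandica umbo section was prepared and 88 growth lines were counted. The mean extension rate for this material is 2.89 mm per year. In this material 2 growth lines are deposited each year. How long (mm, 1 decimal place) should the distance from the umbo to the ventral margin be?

With 2 growth lines per year, 88 / 2 = 44 years.
Predicted length = 2.89 mm/year × 44 years = 127.2 mm.

127.2 mm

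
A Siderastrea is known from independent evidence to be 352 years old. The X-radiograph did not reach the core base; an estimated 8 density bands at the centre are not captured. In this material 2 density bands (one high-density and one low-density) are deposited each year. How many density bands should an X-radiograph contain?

696 density bands

352 years at 2 density bands per year gives 352 × 2 = 704 density bands.
Less the 8 uncaptured density bands: 704 − 8 = 696.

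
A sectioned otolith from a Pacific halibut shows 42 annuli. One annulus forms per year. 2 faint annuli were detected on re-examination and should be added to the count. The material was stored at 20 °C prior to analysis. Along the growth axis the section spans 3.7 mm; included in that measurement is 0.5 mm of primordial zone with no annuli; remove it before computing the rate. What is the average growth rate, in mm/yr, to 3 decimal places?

After corrections the count is 42 + 2 = 44 annuli.
Net length = 3.7 − 0.5 = 3.2 mm.
Mean rate = 3.2 mm / 44 years ≈ 0.073 mm/yr.

0.073 mm/yr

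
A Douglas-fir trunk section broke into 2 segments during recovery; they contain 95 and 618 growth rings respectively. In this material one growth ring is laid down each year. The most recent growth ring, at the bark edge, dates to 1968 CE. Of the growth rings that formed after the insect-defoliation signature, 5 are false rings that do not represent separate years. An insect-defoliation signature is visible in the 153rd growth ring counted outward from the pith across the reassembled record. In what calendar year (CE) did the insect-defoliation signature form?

1413 CE

Total growth rings = 95 + 618 = 713.
713 − 153 = 560 growth rings lie beyond the insect-defoliation signature toward the bark edge.
Removing the 5 false growth rings leaves 560 − 5 = 555 true growth rings beyond the insect-defoliation signature.
1968 − 555 = 1413 CE.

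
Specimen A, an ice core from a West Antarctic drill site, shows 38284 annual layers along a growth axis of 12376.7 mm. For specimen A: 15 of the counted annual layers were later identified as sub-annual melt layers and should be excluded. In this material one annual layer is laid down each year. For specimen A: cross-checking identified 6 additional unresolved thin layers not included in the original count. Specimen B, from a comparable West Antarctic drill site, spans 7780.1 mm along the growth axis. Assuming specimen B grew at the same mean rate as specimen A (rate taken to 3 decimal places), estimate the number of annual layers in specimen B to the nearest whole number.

24087 annual layers

Specimen A: true annual layer count = 38284 − 15 + 6 = 38275.
A: 12376.7 mm over 38275 years gives 12376.7 / 38275 ≈ 0.323 mm per year.
Specimen B: 7780.1 mm / 0.323 mm per year = 24087.00 years ≈ 24087 annual layers.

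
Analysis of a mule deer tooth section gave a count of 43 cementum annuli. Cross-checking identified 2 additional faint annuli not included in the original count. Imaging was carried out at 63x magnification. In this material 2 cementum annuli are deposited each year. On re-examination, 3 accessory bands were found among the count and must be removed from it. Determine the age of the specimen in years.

21 years

True cementum annulus count = 43 − 3 + 2 = 42.
With 2 cementum annuli per year, 42 / 2 = 21 years.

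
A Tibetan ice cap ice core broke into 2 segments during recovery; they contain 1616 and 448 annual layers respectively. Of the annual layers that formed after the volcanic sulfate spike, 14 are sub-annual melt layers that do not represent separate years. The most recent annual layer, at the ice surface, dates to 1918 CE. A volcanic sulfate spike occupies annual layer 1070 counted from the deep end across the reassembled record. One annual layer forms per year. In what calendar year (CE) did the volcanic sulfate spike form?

938 CE

Total annual layers = 1616 + 448 = 2064.
2064 − 1070 = 994 annual layers lie beyond the volcanic sulfate spike toward the ice surface.
Excluding 14 false annual layers: 994 − 14 = 980.
1918 − 980 = 938 CE.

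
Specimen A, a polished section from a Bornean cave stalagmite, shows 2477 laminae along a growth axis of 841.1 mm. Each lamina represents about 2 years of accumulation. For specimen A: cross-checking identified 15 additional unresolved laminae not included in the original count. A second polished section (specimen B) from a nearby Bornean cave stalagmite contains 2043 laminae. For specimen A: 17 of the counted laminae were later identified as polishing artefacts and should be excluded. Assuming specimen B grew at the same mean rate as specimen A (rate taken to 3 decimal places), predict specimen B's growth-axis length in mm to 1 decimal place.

694.6 mm

Specimen A: after corrections the count is 2477 − 17 + 15 = 2475 laminae.
Specimen A: at 2 years per lamina, 2475 × 2 = 4950 years.
A: 841.1 mm over 4950 years gives 841.1 / 4950 ≈ 0.170 mm/yr.
Specimen B: at 2 years per lamina, 2043 × 2 = 4086 years. Length of B = 0.170 × 4086 = 694.6 mm.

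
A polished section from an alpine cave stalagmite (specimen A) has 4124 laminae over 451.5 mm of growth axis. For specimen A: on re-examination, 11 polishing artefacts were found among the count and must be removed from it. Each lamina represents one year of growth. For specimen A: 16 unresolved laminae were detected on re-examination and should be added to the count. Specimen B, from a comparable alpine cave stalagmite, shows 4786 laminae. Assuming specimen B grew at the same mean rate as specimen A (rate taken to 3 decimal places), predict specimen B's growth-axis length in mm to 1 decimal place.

521.7 mm

Specimen A: adjusted count: 4124 − 11 + 16 = 4129 laminae.
A: Mean rate = 451.5 mm / 4129 years ≈ 0.109 mm/yr.
For B, 0.109 mm/year × 4786 years = 521.7 mm.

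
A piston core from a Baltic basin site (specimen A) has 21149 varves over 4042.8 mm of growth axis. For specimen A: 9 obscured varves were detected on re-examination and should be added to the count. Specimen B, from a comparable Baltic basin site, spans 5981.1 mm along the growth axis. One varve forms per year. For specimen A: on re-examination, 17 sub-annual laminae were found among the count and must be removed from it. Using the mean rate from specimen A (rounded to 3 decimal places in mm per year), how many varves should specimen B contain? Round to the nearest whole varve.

Specimen A: adjusted count: 21149 − 17 + 9 = 21141 varves.
A: Mean rate = 4042.8 mm / 21141 years ≈ 0.191 mm/yr.
Specimen B: 5981.1 mm / 0.191 mm per year = 31314.66 years ≈ 31315 varves.

31315 varves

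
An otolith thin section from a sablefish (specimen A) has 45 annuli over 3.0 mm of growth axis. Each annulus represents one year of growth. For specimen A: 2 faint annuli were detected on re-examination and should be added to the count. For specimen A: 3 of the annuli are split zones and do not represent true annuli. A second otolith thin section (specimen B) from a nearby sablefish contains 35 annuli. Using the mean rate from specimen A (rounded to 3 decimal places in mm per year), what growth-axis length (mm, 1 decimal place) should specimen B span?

2.4 mm

Specimen A: correcting the raw count gives 45 − 3 + 2 = 44 true annuli.
A: Mean rate = 3.0 mm / 44 years ≈ 0.068 mm/yr.
For B, 0.068 mm/year × 35 years = 2.4 mm.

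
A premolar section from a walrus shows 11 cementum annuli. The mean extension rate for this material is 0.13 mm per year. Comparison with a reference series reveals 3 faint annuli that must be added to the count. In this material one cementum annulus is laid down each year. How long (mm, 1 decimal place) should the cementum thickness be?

Correcting the raw count gives 11 + 3 = 14 true cementum annuli.
14 years at 0.13 mm/year gives 0.13 × 14 = 1.8 mm.

1.8 mm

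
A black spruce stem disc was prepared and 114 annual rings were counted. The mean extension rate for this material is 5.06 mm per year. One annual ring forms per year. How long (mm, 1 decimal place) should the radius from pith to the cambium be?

The record spans 114 years at 5.06 mm per year.
Length ≈ 5.06 × 114 = 576.8 mm.

576.8 mm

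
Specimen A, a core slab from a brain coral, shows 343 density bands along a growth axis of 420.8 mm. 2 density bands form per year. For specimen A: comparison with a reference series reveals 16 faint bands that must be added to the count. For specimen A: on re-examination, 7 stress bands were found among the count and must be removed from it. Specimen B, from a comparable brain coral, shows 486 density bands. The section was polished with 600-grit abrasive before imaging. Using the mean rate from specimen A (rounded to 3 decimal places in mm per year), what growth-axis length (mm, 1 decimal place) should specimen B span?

Specimen A: after corrections the count is 343 − 7 + 16 = 352 density bands.
Specimen A: dividing by 2 density bands per year: 352 / 2 = 176 years.
A: Extension rate ≈ 420.8 / 176 = 2.391 mm/year.
Specimen B: with 2 density bands per year, 486 / 2 = 243 years. Length of B = 2.391 × 243 = 581.0 mm.

581.0 mm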